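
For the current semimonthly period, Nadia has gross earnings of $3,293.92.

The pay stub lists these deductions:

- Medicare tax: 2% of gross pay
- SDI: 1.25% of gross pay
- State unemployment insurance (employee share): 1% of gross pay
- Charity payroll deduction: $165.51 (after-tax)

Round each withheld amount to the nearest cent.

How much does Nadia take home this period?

Medicare tax: $3,293.92 × 0.02 = $65.88
SDI: $3,293.92 × 0.0125 = $41.17
State unemployment insurance (employee share): $3,293.92 × 0.01 = $32.94
Charity payroll deduction: $165.51
Total deductions = $65.88 + $41.17 + $32.94 + $165.51 = $305.50
Net pay = $3,293.92 − $305.50 = $2,988.42

$2,988.42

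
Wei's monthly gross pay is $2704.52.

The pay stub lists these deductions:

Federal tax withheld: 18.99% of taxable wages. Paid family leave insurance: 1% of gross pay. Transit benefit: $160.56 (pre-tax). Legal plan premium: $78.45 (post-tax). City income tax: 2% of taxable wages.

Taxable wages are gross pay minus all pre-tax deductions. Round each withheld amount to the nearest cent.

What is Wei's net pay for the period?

Transit benefit: $160.56
Taxable wages = $2704.52 − $160.56 = $2543.96
Federal tax withheld: $2543.96 × 0.1899 = $483.10
City income tax: $2543.96 × 0.02 = $50.88
Paid family leave insurance: $2704.52 × 0.01 = $27.05
Legal plan premium: $78.45
Total deductions = $160.56 + $483.10 + $50.88 + $27.05 + $78.45 = $800.04
Net pay = $2704.52 − $800.04 = $1904.48

$1904.48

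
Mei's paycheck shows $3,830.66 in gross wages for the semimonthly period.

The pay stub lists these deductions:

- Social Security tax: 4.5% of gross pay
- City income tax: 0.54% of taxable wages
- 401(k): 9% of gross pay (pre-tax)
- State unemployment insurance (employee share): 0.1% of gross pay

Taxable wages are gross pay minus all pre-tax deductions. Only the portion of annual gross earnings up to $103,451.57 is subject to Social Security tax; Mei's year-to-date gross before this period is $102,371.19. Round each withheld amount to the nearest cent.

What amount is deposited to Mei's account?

$3,414.63

401(k): $3,830.66 × 0.09 = $344.76
Taxable wages = $3,830.66 − $344.76 = $3,485.90
City income tax: $3,485.90 × 0.0054 = $18.82
State unemployment insurance (employee share): $3,830.66 × 0.001 = $3.83
Social Security tax: only $103,451.57 − $102,371.19 = $1,080.38 of this check is subject → $1,080.38 × 0.045 = $48.62
Total deductions = $344.76 + $18.82 + $3.83 + $48.62 = $416.03
Net pay = $3,830.66 − $416.03 = $3,414.63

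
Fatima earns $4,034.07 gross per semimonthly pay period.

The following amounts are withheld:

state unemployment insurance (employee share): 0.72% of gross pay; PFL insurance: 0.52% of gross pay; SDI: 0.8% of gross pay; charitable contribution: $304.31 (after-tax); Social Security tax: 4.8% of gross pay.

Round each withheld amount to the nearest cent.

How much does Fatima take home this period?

$3,453.82

State unemployment insurance (employee share): $4,034.07 × 0.0072 = $29.05
PFL insurance: $4,034.07 × 0.0052 = $20.98
Social Security tax: $4,034.07 × 0.048 = $193.64
SDI: $4,034.07 × 0.008 = $32.27
Charitable contribution: $304.31
Total deductions = $29.05 + $20.98 + $193.64 + $32.27 + $304.31 = $580.25
Net pay = $4,034.07 − $580.25 = $3,453.82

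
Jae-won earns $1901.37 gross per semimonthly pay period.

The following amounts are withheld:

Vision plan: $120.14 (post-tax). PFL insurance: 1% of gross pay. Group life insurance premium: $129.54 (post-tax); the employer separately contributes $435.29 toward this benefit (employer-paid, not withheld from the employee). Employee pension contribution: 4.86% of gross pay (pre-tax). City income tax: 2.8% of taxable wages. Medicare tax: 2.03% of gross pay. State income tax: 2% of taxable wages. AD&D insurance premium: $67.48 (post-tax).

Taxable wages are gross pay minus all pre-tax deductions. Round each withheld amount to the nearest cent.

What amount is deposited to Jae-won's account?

$1347.36

Employee pension contribution: $1901.37 × 0.0486 = $92.41
Taxable wages = $1901.37 − $92.41 = $1808.96
City income tax: $1808.96 × 0.028 = $50.65
State income tax: $1808.96 × 0.02 = $36.18
Medicare tax: $1901.37 × 0.0203 = $38.60
PFL insurance: $1901.37 × 0.01 = $19.01
Vision plan: $120.14
AD&D insurance premium: $67.48
Group life insurance premium: $129.54
(Employer's $435.29 toward group life insurance premium is not withheld from the employee.)
Total deductions = $92.41 + $50.65 + $36.18 + $38.60 + $19.01 + $120.14 + $67.48 + $129.54 = $554.01
Net pay = $1901.37 − $554.01 = $1347.36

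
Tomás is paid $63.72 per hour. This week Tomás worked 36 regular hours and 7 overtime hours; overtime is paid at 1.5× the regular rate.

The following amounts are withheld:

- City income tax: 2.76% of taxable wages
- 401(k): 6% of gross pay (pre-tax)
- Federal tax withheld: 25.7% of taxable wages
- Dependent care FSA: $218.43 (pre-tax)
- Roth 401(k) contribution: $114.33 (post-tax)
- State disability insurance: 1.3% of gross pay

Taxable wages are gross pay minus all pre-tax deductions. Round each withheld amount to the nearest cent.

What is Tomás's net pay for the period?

$1,683.42

Regular pay: 36 × $63.72 = $2,293.92
Overtime pay: 7 × $63.72 × 1.5 = $669.06
Gross pay = $2,293.92 + $669.06 = $2,962.98
401(k): $2,962.98 × 0.06 = $177.78
Dependent care FSA: $218.43
Pre-tax total = $177.78 + $218.43 = $396.21
Taxable wages = $2,962.98 − $396.21 = $2,566.77
City income tax: $2,566.77 × 0.0276 = $70.84
Federal tax withheld: $2,566.77 × 0.257 = $659.66
State disability insurance: $2,962.98 × 0.013 = $38.52
Roth 401(k) contribution: $114.33
Total deductions = $177.78 + $218.43 + $70.84 + $659.66 + $38.52 + $114.33 = $1,279.56
Net pay = $2,962.98 − $1,279.56 = $1,683.42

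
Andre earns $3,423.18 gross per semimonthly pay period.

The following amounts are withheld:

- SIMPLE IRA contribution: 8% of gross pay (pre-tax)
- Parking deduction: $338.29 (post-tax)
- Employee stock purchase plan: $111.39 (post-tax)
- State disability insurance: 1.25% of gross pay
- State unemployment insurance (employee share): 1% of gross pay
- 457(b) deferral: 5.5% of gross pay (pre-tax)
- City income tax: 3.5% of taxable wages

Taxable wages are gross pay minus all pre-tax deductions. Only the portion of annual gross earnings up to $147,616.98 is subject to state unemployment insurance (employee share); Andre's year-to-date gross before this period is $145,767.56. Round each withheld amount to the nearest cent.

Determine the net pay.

$2,346.46

457(b) deferral: $3,423.18 × 0.055 = $188.27
SIMPLE IRA contribution: $3,423.18 × 0.08 = $273.85
Pre-tax total = $188.27 + $273.85 = $462.12
Taxable wages = $3,423.18 − $462.12 = $2,961.06
City income tax: $2,961.06 × 0.035 = $103.64
State unemployment insurance (employee share): only $147,616.98 − $145,767.56 = $1,849.42 of this check is subject → $1,849.42 × 0.01 = $18.49
State disability insurance: $3,423.18 × 0.0125 = $42.79
Parking deduction: $338.29
Employee stock purchase plan: $111.39
Total deductions = $188.27 + $273.85 + $103.64 + $18.49 + $42.79 + $338.29 + $111.39 = $1,076.72
Net pay = $3,423.18 − $1,076.72 = $2,346.46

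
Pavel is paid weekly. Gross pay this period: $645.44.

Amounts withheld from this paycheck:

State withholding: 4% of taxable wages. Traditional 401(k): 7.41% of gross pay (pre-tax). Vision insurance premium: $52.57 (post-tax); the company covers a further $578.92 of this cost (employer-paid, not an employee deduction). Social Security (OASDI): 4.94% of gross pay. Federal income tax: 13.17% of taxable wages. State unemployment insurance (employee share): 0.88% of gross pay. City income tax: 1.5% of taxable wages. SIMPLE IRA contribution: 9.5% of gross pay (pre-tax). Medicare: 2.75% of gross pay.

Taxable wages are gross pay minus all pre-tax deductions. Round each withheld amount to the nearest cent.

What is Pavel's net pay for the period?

$328.29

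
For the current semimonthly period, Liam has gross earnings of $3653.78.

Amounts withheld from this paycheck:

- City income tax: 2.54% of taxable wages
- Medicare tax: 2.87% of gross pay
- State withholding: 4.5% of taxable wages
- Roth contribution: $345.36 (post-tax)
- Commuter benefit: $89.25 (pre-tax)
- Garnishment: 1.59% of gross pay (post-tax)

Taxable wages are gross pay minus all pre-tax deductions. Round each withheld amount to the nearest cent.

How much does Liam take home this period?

$2805.27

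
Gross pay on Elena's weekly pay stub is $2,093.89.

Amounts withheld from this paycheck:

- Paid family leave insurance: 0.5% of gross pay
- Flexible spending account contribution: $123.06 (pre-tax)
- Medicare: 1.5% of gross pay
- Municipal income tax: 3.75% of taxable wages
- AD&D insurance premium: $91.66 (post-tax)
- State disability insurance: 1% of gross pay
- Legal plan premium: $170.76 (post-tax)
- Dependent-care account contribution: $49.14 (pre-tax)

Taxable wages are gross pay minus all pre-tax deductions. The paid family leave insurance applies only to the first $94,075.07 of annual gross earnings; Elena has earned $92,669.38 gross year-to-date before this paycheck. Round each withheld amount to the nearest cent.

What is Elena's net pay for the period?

Flexible spending account contribution: $123.06
Dependent-care account contribution: $49.14
Pre-tax total = $123.06 + $49.14 = $172.20
Taxable wages = $2,093.89 − $172.20 = $1,921.69
Municipal income tax: $1,921.69 × 0.0375 = $72.06
State disability insurance: $2,093.89 × 0.01 = $20.94
Medicare: $2,093.89 × 0.015 = $31.41
Paid family leave insurance: only $94,075.07 − $92,669.38 = $1,405.69 of this check is subject → $1,405.69 × 0.005 = $7.03
AD&D insurance premium: $91.66
Legal plan premium: $170.76
Total deductions = $123.06 + $49.14 + $72.06 + $20.94 + $31.41 + $7.03 + $91.66 + $170.76 = $566.06
Net pay = $2,093.89 − $566.06 = $1,527.83

$1,527.83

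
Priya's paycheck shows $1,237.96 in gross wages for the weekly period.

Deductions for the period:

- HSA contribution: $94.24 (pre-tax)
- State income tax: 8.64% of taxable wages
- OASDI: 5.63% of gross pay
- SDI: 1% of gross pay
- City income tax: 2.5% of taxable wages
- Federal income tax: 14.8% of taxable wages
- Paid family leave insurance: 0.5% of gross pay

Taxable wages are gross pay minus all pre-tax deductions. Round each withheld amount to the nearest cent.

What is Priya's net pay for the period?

HSA contribution: $94.24
Taxable wages = $1,237.96 − $94.24 = $1,143.72
State income tax: $1,143.72 × 0.0864 = $98.82
Federal income tax: $1,143.72 × 0.148 = $169.27
City income tax: $1,143.72 × 0.025 = $28.59
SDI: $1,237.96 × 0.01 = $12.38
Paid family leave insurance: $1,237.96 × 0.005 = $6.19
OASDI: $1,237.96 × 0.0563 = $69.70
Total deductions = $94.24 + $98.82 + $169.27 + $28.59 + $12.38 + $6.19 + $69.70 = $479.19
Net pay = $1,237.96 − $479.19 = $758.77

$758.77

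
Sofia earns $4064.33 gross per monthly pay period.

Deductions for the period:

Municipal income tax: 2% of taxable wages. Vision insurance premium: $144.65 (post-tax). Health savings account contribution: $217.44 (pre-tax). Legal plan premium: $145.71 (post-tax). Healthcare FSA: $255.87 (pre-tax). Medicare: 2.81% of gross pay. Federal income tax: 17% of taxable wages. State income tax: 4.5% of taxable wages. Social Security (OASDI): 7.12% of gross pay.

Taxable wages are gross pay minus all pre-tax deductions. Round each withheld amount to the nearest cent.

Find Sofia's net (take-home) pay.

$2053.18

Healthcare FSA: $255.87
Health savings account contribution: $217.44
Pre-tax total = $255.87 + $217.44 = $473.31
Taxable wages = $4064.33 − $473.31 = $3591.02
Federal income tax: $3591.02 × 0.17 = $610.47
State income tax: $3591.02 × 0.045 = $161.60
Municipal income tax: $3591.02 × 0.02 = $71.82
Medicare: $4064.33 × 0.0281 = $114.21
Social Security (OASDI): $4064.33 × 0.0712 = $289.38
Vision insurance premium: $144.65
Legal plan premium: $145.71
Total deductions = $255.87 + $217.44 + $610.47 + $161.60 + $71.82 + $114.21 + $289.38 + $144.65 + $145.71 = $2011.15
Net pay = $4064.33 − $2011.15 = $2053.18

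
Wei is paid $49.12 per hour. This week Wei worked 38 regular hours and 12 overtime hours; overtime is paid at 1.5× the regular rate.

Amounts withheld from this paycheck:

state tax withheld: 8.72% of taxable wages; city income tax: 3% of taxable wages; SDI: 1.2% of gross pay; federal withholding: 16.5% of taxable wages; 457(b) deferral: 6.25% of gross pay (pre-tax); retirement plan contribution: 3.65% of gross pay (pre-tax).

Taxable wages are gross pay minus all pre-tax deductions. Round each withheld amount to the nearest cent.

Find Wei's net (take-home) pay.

$1,745.98

Regular pay: 38 × $49.12 = $1,866.56
Overtime pay: 12 × $49.12 × 1.5 = $884.16
Gross pay = $1,866.56 + $884.16 = $2,750.72
457(b) deferral: $2,750.72 × 0.0625 = $171.92
Retirement plan contribution: $2,750.72 × 0.0365 = $100.40
Pre-tax total = $171.92 + $100.40 = $272.32
Taxable wages = $2,750.72 − $272.32 = $2,478.40
State tax withheld: $2,478.40 × 0.0872 = $216.12
City income tax: $2,478.40 × 0.03 = $74.35
Federal withholding: $2,478.40 × 0.165 = $408.94
SDI: $2,750.72 × 0.012 = $33.01
Total deductions = $171.92 + $100.40 + $216.12 + $74.35 + $408.94 + $33.01 = $1,004.74
Net pay = $2,750.72 − $1,004.74 = $1,745.98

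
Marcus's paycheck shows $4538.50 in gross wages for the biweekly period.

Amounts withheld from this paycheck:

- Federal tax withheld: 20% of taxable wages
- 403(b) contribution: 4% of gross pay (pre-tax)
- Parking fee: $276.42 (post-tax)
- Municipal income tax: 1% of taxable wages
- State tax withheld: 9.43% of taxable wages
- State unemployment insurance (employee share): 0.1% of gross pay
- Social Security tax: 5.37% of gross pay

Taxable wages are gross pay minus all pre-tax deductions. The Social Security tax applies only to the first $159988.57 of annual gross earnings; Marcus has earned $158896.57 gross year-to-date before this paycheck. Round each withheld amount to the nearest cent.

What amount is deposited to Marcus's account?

403(b) contribution: $4538.50 × 0.04 = $181.54
Taxable wages = $4538.50 − $181.54 = $4356.96
Federal tax withheld: $4356.96 × 0.2 = $871.39
Municipal income tax: $4356.96 × 0.01 = $43.57
State tax withheld: $4356.96 × 0.0943 = $410.86
State unemployment insurance (employee share): $4538.50 × 0.001 = $4.54
Social Security tax: only $159988.57 − $158896.57 = $1092.00 of this check is subject → $1092.00 × 0.0537 = $58.64
Parking fee: $276.42
Total deductions = $181.54 + $871.39 + $43.57 + $410.86 + $4.54 + $58.64 + $276.42 = $1846.96
Net pay = $4538.50 − $1846.96 = $2691.54

$2691.54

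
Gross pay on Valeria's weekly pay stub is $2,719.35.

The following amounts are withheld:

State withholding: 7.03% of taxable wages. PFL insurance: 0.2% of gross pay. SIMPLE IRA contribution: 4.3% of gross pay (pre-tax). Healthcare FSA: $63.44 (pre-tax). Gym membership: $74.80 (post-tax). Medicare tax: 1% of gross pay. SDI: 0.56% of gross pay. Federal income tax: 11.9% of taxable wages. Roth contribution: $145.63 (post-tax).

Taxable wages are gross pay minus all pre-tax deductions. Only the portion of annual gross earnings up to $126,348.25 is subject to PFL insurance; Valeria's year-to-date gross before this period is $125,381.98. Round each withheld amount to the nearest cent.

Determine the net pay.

$1,793.57

Healthcare FSA: $63.44
SIMPLE IRA contribution: $2,719.35 × 0.043 = $116.93
Pre-tax total = $63.44 + $116.93 = $180.37
Taxable wages = $2,719.35 − $180.37 = $2,538.98
State withholding: $2,538.98 × 0.0703 = $178.49
Federal income tax: $2,538.98 × 0.119 = $302.14
PFL insurance: only $126,348.25 − $125,381.98 = $966.27 of this check is subject → $966.27 × 0.002 = $1.93
SDI: $2,719.35 × 0.0056 = $15.23
Medicare tax: $2,719.35 × 0.01 = $27.19
Roth contribution: $145.63
Gym membership: $74.80
Total deductions = $63.44 + $116.93 + $178.49 + $302.14 + $1.93 + $15.23 + $27.19 + $145.63 + $74.80 = $925.78
Net pay = $2,719.35 − $925.78 = $1,793.57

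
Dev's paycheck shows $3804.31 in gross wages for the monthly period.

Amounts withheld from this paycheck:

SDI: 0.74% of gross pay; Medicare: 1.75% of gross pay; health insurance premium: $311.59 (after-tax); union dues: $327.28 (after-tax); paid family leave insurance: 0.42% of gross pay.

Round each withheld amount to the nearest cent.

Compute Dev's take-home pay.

$3054.73

Medicare: $3804.31 × 0.0175 = $66.58
Paid family leave insurance: $3804.31 × 0.0042 = $15.98
SDI: $3804.31 × 0.0074 = $28.15
Union dues: $327.28
Health insurance premium: $311.59
Total deductions = $66.58 + $15.98 + $28.15 + $327.28 + $311.59 = $749.58
Net pay = $3804.31 − $749.58 = $3054.73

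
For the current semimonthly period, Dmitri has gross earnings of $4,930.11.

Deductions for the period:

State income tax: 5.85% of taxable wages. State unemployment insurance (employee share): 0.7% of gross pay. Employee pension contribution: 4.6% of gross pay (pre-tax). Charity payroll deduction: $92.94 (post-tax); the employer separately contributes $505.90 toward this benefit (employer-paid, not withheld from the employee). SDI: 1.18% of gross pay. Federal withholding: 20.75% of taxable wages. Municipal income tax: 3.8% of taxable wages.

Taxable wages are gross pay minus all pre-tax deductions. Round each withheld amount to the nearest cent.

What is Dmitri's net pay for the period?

Employee pension contribution: $4,930.11 × 0.046 = $226.79
Taxable wages = $4,930.11 − $226.79 = $4,703.32
Municipal income tax: $4,703.32 × 0.038 = $178.73
Federal withholding: $4,703.32 × 0.2075 = $975.94
State income tax: $4,703.32 × 0.0585 = $275.14
State unemployment insurance (employee share): $4,930.11 × 0.007 = $34.51
SDI: $4,930.11 × 0.0118 = $58.18
Charity payroll deduction: $92.94
(Employer's $505.90 toward charity payroll deduction is not withheld from the employee.)
Total deductions = $226.79 + $178.73 + $975.94 + $275.14 + $34.51 + $58.18 + $92.94 = $1,842.23
Net pay = $4,930.11 − $1,842.23 = $3,087.88

$3,087.88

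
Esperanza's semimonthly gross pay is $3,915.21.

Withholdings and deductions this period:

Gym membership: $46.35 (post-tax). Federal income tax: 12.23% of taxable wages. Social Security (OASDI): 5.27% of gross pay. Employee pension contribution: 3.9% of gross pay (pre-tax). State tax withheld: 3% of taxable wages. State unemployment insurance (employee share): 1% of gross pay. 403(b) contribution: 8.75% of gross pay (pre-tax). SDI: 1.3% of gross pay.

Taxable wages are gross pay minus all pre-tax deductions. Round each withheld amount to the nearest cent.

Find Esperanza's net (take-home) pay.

403(b) contribution: $3,915.21 × 0.0875 = $342.58
Employee pension contribution: $3,915.21 × 0.039 = $152.69
Pre-tax total = $342.58 + $152.69 = $495.27
Taxable wages = $3,915.21 − $495.27 = $3,419.94
Federal income tax: $3,419.94 × 0.1223 = $418.26
State tax withheld: $3,419.94 × 0.03 = $102.60
State unemployment insurance (employee share): $3,915.21 × 0.01 = $39.15
SDI: $3,915.21 × 0.013 = $50.90
Social Security (OASDI): $3,915.21 × 0.0527 = $206.33
Gym membership: $46.35
Total deductions = $342.58 + $152.69 + $418.26 + $102.60 + $39.15 + $50.90 + $206.33 + $46.35 = $1,358.86
Net pay = $3,915.21 − $1,358.86 = $2,556.35

$2,556.35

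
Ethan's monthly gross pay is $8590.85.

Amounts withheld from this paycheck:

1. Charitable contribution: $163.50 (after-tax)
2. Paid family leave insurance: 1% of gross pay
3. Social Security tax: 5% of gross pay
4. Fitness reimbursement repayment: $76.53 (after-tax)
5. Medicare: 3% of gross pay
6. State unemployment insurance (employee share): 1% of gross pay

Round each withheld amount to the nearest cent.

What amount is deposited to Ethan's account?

$7491.73

Social Security tax: $8590.85 × 0.05 = $429.54
Medicare: $8590.85 × 0.03 = $257.73
State unemployment insurance (employee share): $8590.85 × 0.01 = $85.91
Paid family leave insurance: $8590.85 × 0.01 = $85.91
Charitable contribution: $163.50
Fitness reimbursement repayment: $76.53
Total deductions = $429.54 + $257.73 + $85.91 + $85.91 + $163.50 + $76.53 = $1099.12
Net pay = $8590.85 − $1099.12 = $7491.73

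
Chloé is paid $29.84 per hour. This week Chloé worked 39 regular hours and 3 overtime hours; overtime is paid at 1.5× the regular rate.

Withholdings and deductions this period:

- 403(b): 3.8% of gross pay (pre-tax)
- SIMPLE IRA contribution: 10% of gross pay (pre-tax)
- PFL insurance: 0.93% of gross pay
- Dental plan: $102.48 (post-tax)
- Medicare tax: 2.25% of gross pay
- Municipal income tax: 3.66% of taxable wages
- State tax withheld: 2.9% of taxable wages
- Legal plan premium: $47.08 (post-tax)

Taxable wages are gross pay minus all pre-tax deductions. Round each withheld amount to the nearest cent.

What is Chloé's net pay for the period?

Regular pay: 39 × $29.84 = $1,163.76
Overtime pay: 3 × $29.84 × 1.5 = $134.28
Gross pay = $1,163.76 + $134.28 = $1,298.04
403(b): $1,298.04 × 0.038 = $49.33
SIMPLE IRA contribution: $1,298.04 × 0.1 = $129.80
Pre-tax total = $49.33 + $129.80 = $179.13
Taxable wages = $1,298.04 − $179.13 = $1,118.91
Municipal income tax: $1,118.91 × 0.0366 = $40.95
State tax withheld: $1,118.91 × 0.029 = $32.45
Medicare tax: $1,298.04 × 0.0225 = $29.21
PFL insurance: $1,298.04 × 0.0093 = $12.07
Legal plan premium: $47.08
Dental plan: $102.48
Total deductions = $49.33 + $129.80 + $40.95 + $32.45 + $29.21 + $12.07 + $47.08 + $102.48 = $443.37
Net pay = $1,298.04 − $443.37 = $854.67

$854.67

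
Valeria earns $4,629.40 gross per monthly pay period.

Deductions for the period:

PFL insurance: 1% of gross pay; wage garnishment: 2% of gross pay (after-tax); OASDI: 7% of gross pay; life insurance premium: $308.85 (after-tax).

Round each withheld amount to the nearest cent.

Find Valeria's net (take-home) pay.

$3,857.61

OASDI: $4,629.40 × 0.07 = $324.06
PFL insurance: $4,629.40 × 0.01 = $46.29
Life insurance premium: $308.85
Wage garnishment: $4,629.40 × 0.02 = $92.59
Total deductions = $324.06 + $46.29 + $308.85 + $92.59 = $771.79
Net pay = $4,629.40 − $771.79 = $3,857.61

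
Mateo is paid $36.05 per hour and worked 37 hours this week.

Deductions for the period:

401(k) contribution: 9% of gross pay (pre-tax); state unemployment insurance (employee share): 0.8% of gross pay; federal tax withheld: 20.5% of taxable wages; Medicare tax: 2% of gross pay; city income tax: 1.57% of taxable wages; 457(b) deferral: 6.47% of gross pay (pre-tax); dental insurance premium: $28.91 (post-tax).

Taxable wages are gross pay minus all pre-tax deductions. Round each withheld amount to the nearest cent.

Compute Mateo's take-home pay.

Gross pay: 37 × $36.05 = $1,333.85
457(b) deferral: $1,333.85 × 0.0647 = $86.30
401(k) contribution: $1,333.85 × 0.09 = $120.05
Pre-tax total = $86.30 + $120.05 = $206.35
Taxable wages = $1,333.85 − $206.35 = $1,127.50
City income tax: $1,127.50 × 0.0157 = $17.70
Federal tax withheld: $1,127.50 × 0.205 = $231.14
State unemployment insurance (employee share): $1,333.85 × 0.008 = $10.67
Medicare tax: $1,333.85 × 0.02 = $26.68
Dental insurance premium: $28.91
Total deductions = $86.30 + $120.05 + $17.70 + $231.14 + $10.67 + $26.68 + $28.91 = $521.45
Net pay = $1,333.85 − $521.45 = $812.40

$812.40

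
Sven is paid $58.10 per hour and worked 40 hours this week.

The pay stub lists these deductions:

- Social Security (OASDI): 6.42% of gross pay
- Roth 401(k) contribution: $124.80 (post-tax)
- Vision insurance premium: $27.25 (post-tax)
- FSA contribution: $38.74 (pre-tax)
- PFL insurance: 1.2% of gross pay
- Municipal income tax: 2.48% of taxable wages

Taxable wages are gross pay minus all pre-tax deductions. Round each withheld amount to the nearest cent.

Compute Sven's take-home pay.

Gross pay: 40 × $58.10 = $2,324.00
FSA contribution: $38.74
Taxable wages = $2,324.00 − $38.74 = $2,285.26
Municipal income tax: $2,285.26 × 0.0248 = $56.67
Social Security (OASDI): $2,324.00 × 0.0642 = $149.20
PFL insurance: $2,324.00 × 0.012 = $27.89
Roth 401(k) contribution: $124.80
Vision insurance premium: $27.25
Total deductions = $38.74 + $56.67 + $149.20 + $27.89 + $124.80 + $27.25 = $424.55
Net pay = $2,324.00 − $424.55 = $1,899.45

$1,899.45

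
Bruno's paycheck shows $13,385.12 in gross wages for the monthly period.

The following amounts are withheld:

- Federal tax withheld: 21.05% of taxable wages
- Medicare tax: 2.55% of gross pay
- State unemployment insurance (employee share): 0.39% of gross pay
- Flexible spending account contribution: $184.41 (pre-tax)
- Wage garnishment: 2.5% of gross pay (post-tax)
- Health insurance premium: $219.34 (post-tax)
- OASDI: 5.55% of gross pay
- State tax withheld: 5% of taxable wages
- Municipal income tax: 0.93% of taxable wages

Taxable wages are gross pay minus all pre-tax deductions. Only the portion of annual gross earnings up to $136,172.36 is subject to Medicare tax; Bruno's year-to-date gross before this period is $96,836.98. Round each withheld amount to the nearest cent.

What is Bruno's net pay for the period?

Flexible spending account contribution: $184.41
Taxable wages = $13,385.12 − $184.41 = $13,200.71
State tax withheld: $13,200.71 × 0.05 = $660.04
Federal tax withheld: $13,200.71 × 0.2105 = $2,778.75
Municipal income tax: $13,200.71 × 0.0093 = $122.77
Medicare tax: cap not yet reached, full $13,385.12 is subject → $13,385.12 × 0.0255 = $341.32
State unemployment insurance (employee share): $13,385.12 × 0.0039 = $52.20
OASDI: $13,385.12 × 0.0555 = $742.87
Health insurance premium: $219.34
Wage garnishment: $13,385.12 × 0.025 = $334.63
Total deductions = $184.41 + $660.04 + $2,778.75 + $122.77 + $341.32 + $52.20 + $742.87 + $219.34 + $334.63 = $5,436.33
Net pay = $13,385.12 − $5,436.33 = $7,948.79

$7,948.79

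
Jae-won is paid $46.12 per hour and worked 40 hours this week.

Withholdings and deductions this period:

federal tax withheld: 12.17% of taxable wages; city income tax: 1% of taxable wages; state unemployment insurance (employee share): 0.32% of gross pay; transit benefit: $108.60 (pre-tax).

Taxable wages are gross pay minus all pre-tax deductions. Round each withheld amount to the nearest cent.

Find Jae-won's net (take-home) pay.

Gross pay: 40 × $46.12 = $1,844.80
Transit benefit: $108.60
Taxable wages = $1,844.80 − $108.60 = $1,736.20
Federal tax withheld: $1,736.20 × 0.1217 = $211.30
City income tax: $1,736.20 × 0.01 = $17.36
State unemployment insurance (employee share): $1,844.80 × 0.0032 = $5.90
Total deductions = $108.60 + $211.30 + $17.36 + $5.90 = $343.16
Net pay = $1,844.80 − $343.16 = $1,501.64

$1,501.64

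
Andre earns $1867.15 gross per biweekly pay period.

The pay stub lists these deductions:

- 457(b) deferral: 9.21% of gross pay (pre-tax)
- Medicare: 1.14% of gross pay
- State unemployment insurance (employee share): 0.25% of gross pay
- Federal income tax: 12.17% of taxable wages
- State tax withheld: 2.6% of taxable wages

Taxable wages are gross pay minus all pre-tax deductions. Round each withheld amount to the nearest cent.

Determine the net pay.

$1418.86

457(b) deferral: $1867.15 × 0.0921 = $171.96
Taxable wages = $1867.15 − $171.96 = $1695.19
Federal income tax: $1695.19 × 0.1217 = $206.30
State tax withheld: $1695.19 × 0.026 = $44.07
State unemployment insurance (employee share): $1867.15 × 0.0025 = $4.67
Medicare: $1867.15 × 0.0114 = $21.29
Total deductions = $171.96 + $206.30 + $44.07 + $4.67 + $21.29 = $448.29
Net pay = $1867.15 − $448.29 = $1418.86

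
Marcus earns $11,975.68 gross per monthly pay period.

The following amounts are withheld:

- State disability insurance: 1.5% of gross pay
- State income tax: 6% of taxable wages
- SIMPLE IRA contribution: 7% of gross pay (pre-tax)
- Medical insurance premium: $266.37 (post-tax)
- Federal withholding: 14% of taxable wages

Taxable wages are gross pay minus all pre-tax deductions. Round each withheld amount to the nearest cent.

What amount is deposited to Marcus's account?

$8,463.90

SIMPLE IRA contribution: $11,975.68 × 0.07 = $838.30
Taxable wages = $11,975.68 − $838.30 = $11,137.38
State income tax: $11,137.38 × 0.06 = $668.24
Federal withholding: $11,137.38 × 0.14 = $1,559.23
State disability insurance: $11,975.68 × 0.015 = $179.64
Medical insurance premium: $266.37
Total deductions = $838.30 + $668.24 + $1,559.23 + $179.64 + $266.37 = $3,511.78
Net pay = $11,975.68 − $3,511.78 = $8,463.90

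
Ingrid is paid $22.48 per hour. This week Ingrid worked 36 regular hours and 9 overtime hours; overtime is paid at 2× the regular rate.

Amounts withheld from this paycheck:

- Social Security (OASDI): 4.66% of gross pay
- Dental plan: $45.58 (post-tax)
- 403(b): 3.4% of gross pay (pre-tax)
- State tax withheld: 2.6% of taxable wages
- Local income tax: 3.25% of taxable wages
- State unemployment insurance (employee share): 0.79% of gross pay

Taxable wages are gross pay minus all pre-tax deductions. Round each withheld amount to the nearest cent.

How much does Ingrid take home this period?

$992.31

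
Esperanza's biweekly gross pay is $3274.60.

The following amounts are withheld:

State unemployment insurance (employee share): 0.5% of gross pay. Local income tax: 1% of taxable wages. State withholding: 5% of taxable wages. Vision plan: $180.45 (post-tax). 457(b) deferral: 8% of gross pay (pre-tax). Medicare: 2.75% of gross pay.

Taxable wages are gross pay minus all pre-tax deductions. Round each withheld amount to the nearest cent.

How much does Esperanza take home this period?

$2545.00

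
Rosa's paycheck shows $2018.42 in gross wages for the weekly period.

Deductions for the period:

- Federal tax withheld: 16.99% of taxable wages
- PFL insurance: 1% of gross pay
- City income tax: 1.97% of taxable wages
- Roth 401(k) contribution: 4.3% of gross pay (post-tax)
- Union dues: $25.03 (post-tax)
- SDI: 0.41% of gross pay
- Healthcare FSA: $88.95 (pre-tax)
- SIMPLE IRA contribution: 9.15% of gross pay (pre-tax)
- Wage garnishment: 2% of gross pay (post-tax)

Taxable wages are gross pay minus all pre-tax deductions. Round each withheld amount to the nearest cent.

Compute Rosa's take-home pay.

$1233.32

Healthcare FSA: $88.95
SIMPLE IRA contribution: $2018.42 × 0.0915 = $184.69
Pre-tax total = $88.95 + $184.69 = $273.64
Taxable wages = $2018.42 − $273.64 = $1744.78
Federal tax withheld: $1744.78 × 0.1699 = $296.44
City income tax: $1744.78 × 0.0197 = $34.37
SDI: $2018.42 × 0.0041 = $8.28
PFL insurance: $2018.42 × 0.01 = $20.18
Union dues: $25.03
Wage garnishment: $2018.42 × 0.02 = $40.37
Roth 401(k) contribution: $2018.42 × 0.043 = $86.79
Total deductions = $88.95 + $184.69 + $296.44 + $34.37 + $8.28 + $20.18 + $25.03 + $40.37 + $86.79 = $785.10
Net pay = $2018.42 − $785.10 = $1233.32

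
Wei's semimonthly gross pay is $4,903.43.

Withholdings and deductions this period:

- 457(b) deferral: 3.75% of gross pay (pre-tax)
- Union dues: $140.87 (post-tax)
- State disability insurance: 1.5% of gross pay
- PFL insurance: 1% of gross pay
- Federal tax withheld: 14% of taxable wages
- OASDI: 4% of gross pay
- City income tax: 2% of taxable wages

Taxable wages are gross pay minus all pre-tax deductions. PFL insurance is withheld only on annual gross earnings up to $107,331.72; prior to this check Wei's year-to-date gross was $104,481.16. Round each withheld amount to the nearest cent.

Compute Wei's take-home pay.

457(b) deferral: $4,903.43 × 0.0375 = $183.88
Taxable wages = $4,903.43 − $183.88 = $4,719.55
City income tax: $4,719.55 × 0.02 = $94.39
Federal tax withheld: $4,719.55 × 0.14 = $660.74
OASDI: $4,903.43 × 0.04 = $196.14
State disability insurance: $4,903.43 × 0.015 = $73.55
PFL insurance: only $107,331.72 − $104,481.16 = $2,850.56 of this check is subject → $2,850.56 × 0.01 = $28.51
Union dues: $140.87
Total deductions = $183.88 + $94.39 + $660.74 + $196.14 + $73.55 + $28.51 + $140.87 = $1,378.08
Net pay = $4,903.43 − $1,378.08 = $3,525.35

$3,525.35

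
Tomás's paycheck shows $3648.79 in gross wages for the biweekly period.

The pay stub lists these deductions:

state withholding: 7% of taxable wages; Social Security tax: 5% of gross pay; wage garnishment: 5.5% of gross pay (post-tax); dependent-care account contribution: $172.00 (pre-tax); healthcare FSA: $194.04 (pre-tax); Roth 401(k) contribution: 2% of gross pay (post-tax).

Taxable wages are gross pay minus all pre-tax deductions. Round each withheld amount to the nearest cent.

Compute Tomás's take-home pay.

Dependent-care account contribution: $172.00
Healthcare FSA: $194.04
Pre-tax total = $172.00 + $194.04 = $366.04
Taxable wages = $3648.79 − $366.04 = $3282.75
State withholding: $3282.75 × 0.07 = $229.79
Social Security tax: $3648.79 × 0.05 = $182.44
Roth 401(k) contribution: $3648.79 × 0.02 = $72.98
Wage garnishment: $3648.79 × 0.055 = $200.68
Total deductions = $172.00 + $194.04 + $229.79 + $182.44 + $72.98 + $200.68 = $1051.93
Net pay = $3648.79 − $1051.93 = $2596.86

$2596.86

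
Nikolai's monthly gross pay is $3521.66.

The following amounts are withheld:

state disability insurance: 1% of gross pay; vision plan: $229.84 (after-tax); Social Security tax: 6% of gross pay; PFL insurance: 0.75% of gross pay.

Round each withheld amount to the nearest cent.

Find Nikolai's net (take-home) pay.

$3018.89

State disability insurance: $3521.66 × 0.01 = $35.22
PFL insurance: $3521.66 × 0.0075 = $26.41
Social Security tax: $3521.66 × 0.06 = $211.30
Vision plan: $229.84
Total deductions = $35.22 + $26.41 + $211.30 + $229.84 = $502.77
Net pay = $3521.66 − $502.77 = $3018.89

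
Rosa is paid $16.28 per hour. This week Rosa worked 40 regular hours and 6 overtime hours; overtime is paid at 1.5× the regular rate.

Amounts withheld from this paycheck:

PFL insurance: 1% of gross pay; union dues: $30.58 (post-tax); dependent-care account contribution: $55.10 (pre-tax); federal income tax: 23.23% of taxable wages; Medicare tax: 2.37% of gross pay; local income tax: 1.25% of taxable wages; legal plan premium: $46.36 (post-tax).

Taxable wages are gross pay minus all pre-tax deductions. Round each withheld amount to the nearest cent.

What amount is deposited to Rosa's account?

Regular pay: 40 × $16.28 = $651.20
Overtime pay: 6 × $16.28 × 1.5 = $146.52
Gross pay = $651.20 + $146.52 = $797.72
Dependent-care account contribution: $55.10
Taxable wages = $797.72 − $55.10 = $742.62
Federal income tax: $742.62 × 0.2323 = $172.51
Local income tax: $742.62 × 0.0125 = $9.28
Medicare tax: $797.72 × 0.0237 = $18.91
PFL insurance: $797.72 × 0.01 = $7.98
Union dues: $30.58
Legal plan premium: $46.36
Total deductions = $55.10 + $172.51 + $9.28 + $18.91 + $7.98 + $30.58 + $46.36 = $340.72
Net pay = $797.72 − $340.72 = $457.00

$457.00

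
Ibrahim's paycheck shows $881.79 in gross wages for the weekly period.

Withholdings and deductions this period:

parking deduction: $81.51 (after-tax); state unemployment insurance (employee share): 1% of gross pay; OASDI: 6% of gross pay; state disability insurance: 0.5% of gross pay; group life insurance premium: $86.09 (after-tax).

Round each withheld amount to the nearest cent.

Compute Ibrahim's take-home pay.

OASDI: $881.79 × 0.06 = $52.91
State disability insurance: $881.79 × 0.005 = $4.41
State unemployment insurance (employee share): $881.79 × 0.01 = $8.82
Group life insurance premium: $86.09
Parking deduction: $81.51
Total deductions = $52.91 + $4.41 + $8.82 + $86.09 + $81.51 = $233.74
Net pay = $881.79 − $233.74 = $648.05

$648.05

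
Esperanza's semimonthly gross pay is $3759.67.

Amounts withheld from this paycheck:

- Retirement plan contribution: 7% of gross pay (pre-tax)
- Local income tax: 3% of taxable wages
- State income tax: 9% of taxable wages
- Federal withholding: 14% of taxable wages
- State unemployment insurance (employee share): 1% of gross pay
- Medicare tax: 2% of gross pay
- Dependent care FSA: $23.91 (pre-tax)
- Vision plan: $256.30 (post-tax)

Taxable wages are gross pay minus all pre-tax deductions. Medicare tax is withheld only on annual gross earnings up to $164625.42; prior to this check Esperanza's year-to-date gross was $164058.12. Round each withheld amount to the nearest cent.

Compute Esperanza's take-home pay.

Retirement plan contribution: $3759.67 × 0.07 = $263.18
Dependent care FSA: $23.91
Pre-tax total = $263.18 + $23.91 = $287.09
Taxable wages = $3759.67 − $287.09 = $3472.58
State income tax: $3472.58 × 0.09 = $312.53
Federal withholding: $3472.58 × 0.14 = $486.16
Local income tax: $3472.58 × 0.03 = $104.18
State unemployment insurance (employee share): $3759.67 × 0.01 = $37.60
Medicare tax: only $164625.42 − $164058.12 = $567.30 of this check is subject → $567.30 × 0.02 = $11.35
Vision plan: $256.30
Total deductions = $263.18 + $23.91 + $312.53 + $486.16 + $104.18 + $37.60 + $11.35 + $256.30 = $1495.21
Net pay = $3759.67 − $1495.21 = $2264.46

$2264.46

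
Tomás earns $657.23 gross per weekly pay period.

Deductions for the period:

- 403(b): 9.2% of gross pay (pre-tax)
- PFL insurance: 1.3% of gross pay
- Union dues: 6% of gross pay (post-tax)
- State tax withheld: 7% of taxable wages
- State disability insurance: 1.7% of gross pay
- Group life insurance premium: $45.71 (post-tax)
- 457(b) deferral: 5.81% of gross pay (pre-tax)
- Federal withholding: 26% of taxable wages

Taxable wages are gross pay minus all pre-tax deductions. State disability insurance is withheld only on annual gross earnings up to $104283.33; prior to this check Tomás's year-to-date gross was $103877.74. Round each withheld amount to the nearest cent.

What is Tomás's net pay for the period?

$273.66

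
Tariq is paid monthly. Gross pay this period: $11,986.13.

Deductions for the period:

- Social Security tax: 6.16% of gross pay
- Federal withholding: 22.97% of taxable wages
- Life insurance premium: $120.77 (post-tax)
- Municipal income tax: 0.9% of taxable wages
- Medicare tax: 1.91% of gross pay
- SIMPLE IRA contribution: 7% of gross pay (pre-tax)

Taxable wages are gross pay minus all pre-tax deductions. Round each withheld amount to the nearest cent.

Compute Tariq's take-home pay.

$7,398.23

SIMPLE IRA contribution: $11,986.13 × 0.07 = $839.03
Taxable wages = $11,986.13 − $839.03 = $11,147.10
Federal withholding: $11,147.10 × 0.2297 = $2,560.49
Municipal income tax: $11,147.10 × 0.009 = $100.32
Social Security tax: $11,986.13 × 0.0616 = $738.35
Medicare tax: $11,986.13 × 0.0191 = $228.94
Life insurance premium: $120.77
Total deductions = $839.03 + $2,560.49 + $100.32 + $738.35 + $228.94 + $120.77 = $4,587.90
Net pay = $11,986.13 − $4,587.90 = $7,398.23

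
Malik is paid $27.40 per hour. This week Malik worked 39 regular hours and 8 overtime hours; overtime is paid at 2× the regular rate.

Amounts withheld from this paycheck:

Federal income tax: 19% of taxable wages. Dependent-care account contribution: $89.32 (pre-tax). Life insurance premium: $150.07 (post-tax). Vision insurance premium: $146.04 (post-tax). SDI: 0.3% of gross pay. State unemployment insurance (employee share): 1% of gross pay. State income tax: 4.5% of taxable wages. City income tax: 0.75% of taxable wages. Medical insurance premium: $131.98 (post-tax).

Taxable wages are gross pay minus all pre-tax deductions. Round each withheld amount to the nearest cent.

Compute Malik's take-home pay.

Regular pay: 39 × $27.40 = $1,068.60
Overtime pay: 8 × $27.40 × 2 = $438.40
Gross pay = $1,068.60 + $438.40 = $1,507.00
Dependent-care account contribution: $89.32
Taxable wages = $1,507.00 − $89.32 = $1,417.68
City income tax: $1,417.68 × 0.0075 = $10.63
State income tax: $1,417.68 × 0.045 = $63.80
Federal income tax: $1,417.68 × 0.19 = $269.36
SDI: $1,507.00 × 0.003 = $4.52
State unemployment insurance (employee share): $1,507.00 × 0.01 = $15.07
Vision insurance premium: $146.04
Life insurance premium: $150.07
Medical insurance premium: $131.98
Total deductions = $89.32 + $10.63 + $63.80 + $269.36 + $4.52 + $15.07 + $146.04 + $150.07 + $131.98 = $880.79
Net pay = $1,507.00 − $880.79 = $626.21

$626.21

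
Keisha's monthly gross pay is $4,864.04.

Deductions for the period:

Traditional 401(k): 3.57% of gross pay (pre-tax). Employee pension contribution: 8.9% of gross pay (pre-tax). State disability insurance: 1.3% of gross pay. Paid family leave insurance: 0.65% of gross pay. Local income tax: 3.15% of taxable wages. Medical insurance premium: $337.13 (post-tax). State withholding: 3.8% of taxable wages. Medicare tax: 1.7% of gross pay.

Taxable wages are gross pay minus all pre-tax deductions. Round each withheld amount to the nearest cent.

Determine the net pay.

$3,446.93

Employee pension contribution: $4,864.04 × 0.089 = $432.90
Traditional 401(k): $4,864.04 × 0.0357 = $173.65
Pre-tax total = $432.90 + $173.65 = $606.55
Taxable wages = $4,864.04 − $606.55 = $4,257.49
Local income tax: $4,257.49 × 0.0315 = $134.11
State withholding: $4,257.49 × 0.038 = $161.78
State disability insurance: $4,864.04 × 0.013 = $63.23
Medicare tax: $4,864.04 × 0.017 = $82.69
Paid family leave insurance: $4,864.04 × 0.0065 = $31.62
Medical insurance premium: $337.13
Total deductions = $432.90 + $173.65 + $134.11 + $161.78 + $63.23 + $82.69 + $31.62 + $337.13 = $1,417.11
Net pay = $4,864.04 − $1,417.11 = $3,446.93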